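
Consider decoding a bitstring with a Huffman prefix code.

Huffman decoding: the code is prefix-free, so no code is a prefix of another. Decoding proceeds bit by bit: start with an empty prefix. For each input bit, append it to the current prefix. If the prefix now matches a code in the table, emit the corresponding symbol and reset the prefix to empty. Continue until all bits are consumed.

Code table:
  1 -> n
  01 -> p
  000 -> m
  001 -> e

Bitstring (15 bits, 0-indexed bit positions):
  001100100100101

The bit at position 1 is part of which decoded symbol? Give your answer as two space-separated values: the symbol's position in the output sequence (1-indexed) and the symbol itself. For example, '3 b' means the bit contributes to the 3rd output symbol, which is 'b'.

Bit 0: prefix='0' (no match yet)
Bit 1: prefix='00' (no match yet)
Bit 2: prefix='001' -> emit 'e', reset
Bit 3: prefix='1' -> emit 'n', reset
Bit 4: prefix='0' (no match yet)
Bit 5: prefix='00' (no match yet)

Answer: 1 e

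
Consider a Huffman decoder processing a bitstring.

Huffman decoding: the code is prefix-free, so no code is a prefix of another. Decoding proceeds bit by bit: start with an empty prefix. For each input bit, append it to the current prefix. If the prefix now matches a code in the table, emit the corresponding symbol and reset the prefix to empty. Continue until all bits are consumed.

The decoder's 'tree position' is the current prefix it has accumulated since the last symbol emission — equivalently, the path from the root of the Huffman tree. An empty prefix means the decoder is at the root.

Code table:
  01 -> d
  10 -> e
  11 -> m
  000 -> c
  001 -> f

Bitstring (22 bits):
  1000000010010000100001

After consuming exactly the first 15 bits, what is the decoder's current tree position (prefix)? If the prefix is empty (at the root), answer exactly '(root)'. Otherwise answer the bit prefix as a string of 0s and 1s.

Answer: (root)

Derivation:
Bit 0: prefix='1' (no match yet)
Bit 1: prefix='10' -> emit 'e', reset
Bit 2: prefix='0' (no match yet)
Bit 3: prefix='00' (no match yet)
Bit 4: prefix='000' -> emit 'c', reset
Bit 5: prefix='0' (no match yet)
Bit 6: prefix='00' (no match yet)
Bit 7: prefix='000' -> emit 'c', reset
Bit 8: prefix='1' (no match yet)
Bit 9: prefix='10' -> emit 'e', reset
Bit 10: prefix='0' (no match yet)
Bit 11: prefix='01' -> emit 'd', reset
Bit 12: prefix='0' (no match yet)
Bit 13: prefix='00' (no match yet)
Bit 14: prefix='000' -> emit 'c', reset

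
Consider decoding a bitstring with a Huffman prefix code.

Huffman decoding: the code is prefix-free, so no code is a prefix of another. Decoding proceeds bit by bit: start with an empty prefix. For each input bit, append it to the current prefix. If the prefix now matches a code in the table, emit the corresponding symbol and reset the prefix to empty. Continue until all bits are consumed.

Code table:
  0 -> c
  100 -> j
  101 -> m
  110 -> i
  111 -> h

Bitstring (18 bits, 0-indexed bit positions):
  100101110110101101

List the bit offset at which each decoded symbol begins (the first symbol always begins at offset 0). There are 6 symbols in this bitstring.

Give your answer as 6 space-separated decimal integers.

Bit 0: prefix='1' (no match yet)
Bit 1: prefix='10' (no match yet)
Bit 2: prefix='100' -> emit 'j', reset
Bit 3: prefix='1' (no match yet)
Bit 4: prefix='10' (no match yet)
Bit 5: prefix='101' -> emit 'm', reset
Bit 6: prefix='1' (no match yet)
Bit 7: prefix='11' (no match yet)
Bit 8: prefix='110' -> emit 'i', reset
Bit 9: prefix='1' (no match yet)
Bit 10: prefix='11' (no match yet)
Bit 11: prefix='110' -> emit 'i', reset
Bit 12: prefix='1' (no match yet)
Bit 13: prefix='10' (no match yet)
Bit 14: prefix='101' -> emit 'm', reset
Bit 15: prefix='1' (no match yet)
Bit 16: prefix='10' (no match yet)
Bit 17: prefix='101' -> emit 'm', reset

Answer: 0 3 6 9 12 15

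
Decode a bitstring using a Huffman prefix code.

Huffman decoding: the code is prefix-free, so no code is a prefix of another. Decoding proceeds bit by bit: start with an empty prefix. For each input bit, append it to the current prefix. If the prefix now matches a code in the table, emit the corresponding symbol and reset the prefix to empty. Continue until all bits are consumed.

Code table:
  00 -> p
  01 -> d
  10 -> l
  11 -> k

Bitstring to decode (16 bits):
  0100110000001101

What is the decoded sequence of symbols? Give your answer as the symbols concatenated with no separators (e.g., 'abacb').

Answer: dpkpppkd

Derivation:
Bit 0: prefix='0' (no match yet)
Bit 1: prefix='01' -> emit 'd', reset
Bit 2: prefix='0' (no match yet)
Bit 3: prefix='00' -> emit 'p', reset
Bit 4: prefix='1' (no match yet)
Bit 5: prefix='11' -> emit 'k', reset
Bit 6: prefix='0' (no match yet)
Bit 7: prefix='00' -> emit 'p', reset
Bit 8: prefix='0' (no match yet)
Bit 9: prefix='00' -> emit 'p', reset
Bit 10: prefix='0' (no match yet)
Bit 11: prefix='00' -> emit 'p', reset
Bit 12: prefix='1' (no match yet)
Bit 13: prefix='11' -> emit 'k', reset
Bit 14: prefix='0' (no match yet)
Bit 15: prefix='01' -> emit 'd', reset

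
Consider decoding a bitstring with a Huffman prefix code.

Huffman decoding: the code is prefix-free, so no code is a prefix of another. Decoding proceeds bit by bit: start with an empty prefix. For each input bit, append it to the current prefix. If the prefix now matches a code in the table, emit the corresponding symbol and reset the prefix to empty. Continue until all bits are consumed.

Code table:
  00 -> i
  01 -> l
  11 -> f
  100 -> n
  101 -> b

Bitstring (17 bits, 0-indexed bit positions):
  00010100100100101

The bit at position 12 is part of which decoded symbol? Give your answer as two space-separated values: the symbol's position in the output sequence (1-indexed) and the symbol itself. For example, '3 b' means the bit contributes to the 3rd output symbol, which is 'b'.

Answer: 6 n

Derivation:
Bit 0: prefix='0' (no match yet)
Bit 1: prefix='00' -> emit 'i', reset
Bit 2: prefix='0' (no match yet)
Bit 3: prefix='01' -> emit 'l', reset
Bit 4: prefix='0' (no match yet)
Bit 5: prefix='01' -> emit 'l', reset
Bit 6: prefix='0' (no match yet)
Bit 7: prefix='00' -> emit 'i', reset
Bit 8: prefix='1' (no match yet)
Bit 9: prefix='10' (no match yet)
Bit 10: prefix='100' -> emit 'n', reset
Bit 11: prefix='1' (no match yet)
Bit 12: prefix='10' (no match yet)
Bit 13: prefix='100' -> emit 'n', reset
Bit 14: prefix='1' (no match yet)
Bit 15: prefix='10' (no match yet)
Bit 16: prefix='101' -> emit 'b', reset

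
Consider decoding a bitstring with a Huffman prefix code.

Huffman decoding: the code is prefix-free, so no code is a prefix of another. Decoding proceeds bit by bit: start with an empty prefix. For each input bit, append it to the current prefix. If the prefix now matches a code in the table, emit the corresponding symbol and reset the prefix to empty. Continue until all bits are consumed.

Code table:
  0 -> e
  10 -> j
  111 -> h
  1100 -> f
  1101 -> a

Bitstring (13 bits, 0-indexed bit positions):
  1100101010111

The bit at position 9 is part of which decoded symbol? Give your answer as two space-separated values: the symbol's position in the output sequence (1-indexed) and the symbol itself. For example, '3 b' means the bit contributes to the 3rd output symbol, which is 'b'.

Answer: 4 j

Derivation:
Bit 0: prefix='1' (no match yet)
Bit 1: prefix='11' (no match yet)
Bit 2: prefix='110' (no match yet)
Bit 3: prefix='1100' -> emit 'f', reset
Bit 4: prefix='1' (no match yet)
Bit 5: prefix='10' -> emit 'j', reset
Bit 6: prefix='1' (no match yet)
Bit 7: prefix='10' -> emit 'j', reset
Bit 8: prefix='1' (no match yet)
Bit 9: prefix='10' -> emit 'j', reset
Bit 10: prefix='1' (no match yet)
Bit 11: prefix='11' (no match yet)
Bit 12: prefix='111' -> emit 'h', reset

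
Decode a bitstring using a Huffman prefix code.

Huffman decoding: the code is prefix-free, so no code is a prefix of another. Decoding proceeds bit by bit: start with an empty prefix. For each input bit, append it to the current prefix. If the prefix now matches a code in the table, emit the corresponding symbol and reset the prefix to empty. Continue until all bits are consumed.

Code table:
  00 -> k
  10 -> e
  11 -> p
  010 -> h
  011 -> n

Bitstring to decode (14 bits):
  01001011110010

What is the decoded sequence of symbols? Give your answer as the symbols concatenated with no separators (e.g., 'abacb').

Answer: hhppke

Derivation:
Bit 0: prefix='0' (no match yet)
Bit 1: prefix='01' (no match yet)
Bit 2: prefix='010' -> emit 'h', reset
Bit 3: prefix='0' (no match yet)
Bit 4: prefix='01' (no match yet)
Bit 5: prefix='010' -> emit 'h', reset
Bit 6: prefix='1' (no match yet)
Bit 7: prefix='11' -> emit 'p', reset
Bit 8: prefix='1' (no match yet)
Bit 9: prefix='11' -> emit 'p', reset
Bit 10: prefix='0' (no match yet)
Bit 11: prefix='00' -> emit 'k', reset
Bit 12: prefix='1' (no match yet)
Bit 13: prefix='10' -> emit 'e', reset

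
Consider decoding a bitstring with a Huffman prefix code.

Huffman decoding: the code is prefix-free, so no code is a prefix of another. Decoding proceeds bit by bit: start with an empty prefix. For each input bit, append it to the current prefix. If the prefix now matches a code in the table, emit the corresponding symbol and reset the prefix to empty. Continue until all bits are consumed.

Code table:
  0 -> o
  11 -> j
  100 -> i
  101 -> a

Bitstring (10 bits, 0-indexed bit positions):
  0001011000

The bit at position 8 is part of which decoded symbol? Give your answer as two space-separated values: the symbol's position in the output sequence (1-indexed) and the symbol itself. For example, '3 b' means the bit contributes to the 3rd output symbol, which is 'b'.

Answer: 5 i

Derivation:
Bit 0: prefix='0' -> emit 'o', reset
Bit 1: prefix='0' -> emit 'o', reset
Bit 2: prefix='0' -> emit 'o', reset
Bit 3: prefix='1' (no match yet)
Bit 4: prefix='10' (no match yet)
Bit 5: prefix='101' -> emit 'a', reset
Bit 6: prefix='1' (no match yet)
Bit 7: prefix='10' (no match yet)
Bit 8: prefix='100' -> emit 'i', reset
Bit 9: prefix='0' -> emit 'o', reset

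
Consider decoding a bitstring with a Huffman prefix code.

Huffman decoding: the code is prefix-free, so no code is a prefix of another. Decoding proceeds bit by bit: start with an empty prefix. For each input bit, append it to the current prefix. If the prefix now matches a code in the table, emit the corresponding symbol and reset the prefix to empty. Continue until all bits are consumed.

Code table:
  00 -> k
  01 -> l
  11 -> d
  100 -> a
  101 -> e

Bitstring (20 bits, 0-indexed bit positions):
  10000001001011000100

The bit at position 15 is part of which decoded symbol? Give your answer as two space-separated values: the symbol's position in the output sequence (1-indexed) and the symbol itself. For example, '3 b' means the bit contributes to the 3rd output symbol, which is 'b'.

Bit 0: prefix='1' (no match yet)
Bit 1: prefix='10' (no match yet)
Bit 2: prefix='100' -> emit 'a', reset
Bit 3: prefix='0' (no match yet)
Bit 4: prefix='00' -> emit 'k', reset
Bit 5: prefix='0' (no match yet)
Bit 6: prefix='00' -> emit 'k', reset
Bit 7: prefix='1' (no match yet)
Bit 8: prefix='10' (no match yet)
Bit 9: prefix='100' -> emit 'a', reset
Bit 10: prefix='1' (no match yet)
Bit 11: prefix='10' (no match yet)
Bit 12: prefix='101' -> emit 'e', reset
Bit 13: prefix='1' (no match yet)
Bit 14: prefix='10' (no match yet)
Bit 15: prefix='100' -> emit 'a', reset
Bit 16: prefix='0' (no match yet)
Bit 17: prefix='01' -> emit 'l', reset
Bit 18: prefix='0' (no match yet)
Bit 19: prefix='00' -> emit 'k', reset

Answer: 6 a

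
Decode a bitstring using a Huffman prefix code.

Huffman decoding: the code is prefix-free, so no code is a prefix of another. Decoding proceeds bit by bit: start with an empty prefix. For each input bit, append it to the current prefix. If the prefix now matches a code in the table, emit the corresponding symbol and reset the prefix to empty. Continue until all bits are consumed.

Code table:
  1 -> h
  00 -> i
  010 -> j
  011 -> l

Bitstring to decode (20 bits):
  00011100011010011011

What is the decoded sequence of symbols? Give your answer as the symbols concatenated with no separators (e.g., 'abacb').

Answer: ilhiljll

Derivation:
Bit 0: prefix='0' (no match yet)
Bit 1: prefix='00' -> emit 'i', reset
Bit 2: prefix='0' (no match yet)
Bit 3: prefix='01' (no match yet)
Bit 4: prefix='011' -> emit 'l', reset
Bit 5: prefix='1' -> emit 'h', reset
Bit 6: prefix='0' (no match yet)
Bit 7: prefix='00' -> emit 'i', reset
Bit 8: prefix='0' (no match yet)
Bit 9: prefix='01' (no match yet)
Bit 10: prefix='011' -> emit 'l', reset
Bit 11: prefix='0' (no match yet)
Bit 12: prefix='01' (no match yet)
Bit 13: prefix='010' -> emit 'j', reset
Bit 14: prefix='0' (no match yet)
Bit 15: prefix='01' (no match yet)
Bit 16: prefix='011' -> emit 'l', reset
Bit 17: prefix='0' (no match yet)
Bit 18: prefix='01' (no match yet)
Bit 19: prefix='011' -> emit 'l', reset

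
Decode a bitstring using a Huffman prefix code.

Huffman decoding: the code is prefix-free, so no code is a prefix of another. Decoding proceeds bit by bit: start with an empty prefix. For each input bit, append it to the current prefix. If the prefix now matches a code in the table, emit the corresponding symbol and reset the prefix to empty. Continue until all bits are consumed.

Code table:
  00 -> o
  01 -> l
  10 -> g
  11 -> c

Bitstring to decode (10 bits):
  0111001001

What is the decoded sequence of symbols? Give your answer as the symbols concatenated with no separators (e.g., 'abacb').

Answer: lcogl

Derivation:
Bit 0: prefix='0' (no match yet)
Bit 1: prefix='01' -> emit 'l', reset
Bit 2: prefix='1' (no match yet)
Bit 3: prefix='11' -> emit 'c', reset
Bit 4: prefix='0' (no match yet)
Bit 5: prefix='00' -> emit 'o', reset
Bit 6: prefix='1' (no match yet)
Bit 7: prefix='10' -> emit 'g', reset
Bit 8: prefix='0' (no match yet)
Bit 9: prefix='01' -> emit 'l', reset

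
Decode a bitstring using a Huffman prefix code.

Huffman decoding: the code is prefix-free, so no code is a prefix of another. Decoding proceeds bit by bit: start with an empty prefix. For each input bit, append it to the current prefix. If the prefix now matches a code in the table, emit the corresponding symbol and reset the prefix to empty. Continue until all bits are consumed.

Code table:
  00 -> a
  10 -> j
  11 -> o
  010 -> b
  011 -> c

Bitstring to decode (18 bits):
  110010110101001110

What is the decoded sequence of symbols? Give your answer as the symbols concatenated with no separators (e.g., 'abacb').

Answer: oajobjcj

Derivation:
Bit 0: prefix='1' (no match yet)
Bit 1: prefix='11' -> emit 'o', reset
Bit 2: prefix='0' (no match yet)
Bit 3: prefix='00' -> emit 'a', reset
Bit 4: prefix='1' (no match yet)
Bit 5: prefix='10' -> emit 'j', reset
Bit 6: prefix='1' (no match yet)
Bit 7: prefix='11' -> emit 'o', reset
Bit 8: prefix='0' (no match yet)
Bit 9: prefix='01' (no match yet)
Bit 10: prefix='010' -> emit 'b', reset
Bit 11: prefix='1' (no match yet)
Bit 12: prefix='10' -> emit 'j', reset
Bit 13: prefix='0' (no match yet)
Bit 14: prefix='01' (no match yet)
Bit 15: prefix='011' -> emit 'c', reset
Bit 16: prefix='1' (no match yet)
Bit 17: prefix='10' -> emit 'j', reset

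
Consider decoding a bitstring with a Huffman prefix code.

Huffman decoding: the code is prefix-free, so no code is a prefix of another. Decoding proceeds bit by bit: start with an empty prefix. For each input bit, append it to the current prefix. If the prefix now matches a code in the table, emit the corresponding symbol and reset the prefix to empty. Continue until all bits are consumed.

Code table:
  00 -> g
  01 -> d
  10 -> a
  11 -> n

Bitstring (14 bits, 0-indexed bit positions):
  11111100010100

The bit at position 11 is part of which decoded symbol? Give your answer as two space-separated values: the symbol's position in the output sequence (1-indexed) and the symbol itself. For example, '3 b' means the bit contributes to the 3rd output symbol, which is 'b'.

Answer: 6 d

Derivation:
Bit 0: prefix='1' (no match yet)
Bit 1: prefix='11' -> emit 'n', reset
Bit 2: prefix='1' (no match yet)
Bit 3: prefix='11' -> emit 'n', reset
Bit 4: prefix='1' (no match yet)
Bit 5: prefix='11' -> emit 'n', reset
Bit 6: prefix='0' (no match yet)
Bit 7: prefix='00' -> emit 'g', reset
Bit 8: prefix='0' (no match yet)
Bit 9: prefix='01' -> emit 'd', reset
Bit 10: prefix='0' (no match yet)
Bit 11: prefix='01' -> emit 'd', reset
Bit 12: prefix='0' (no match yet)
Bit 13: prefix='00' -> emit 'g', reset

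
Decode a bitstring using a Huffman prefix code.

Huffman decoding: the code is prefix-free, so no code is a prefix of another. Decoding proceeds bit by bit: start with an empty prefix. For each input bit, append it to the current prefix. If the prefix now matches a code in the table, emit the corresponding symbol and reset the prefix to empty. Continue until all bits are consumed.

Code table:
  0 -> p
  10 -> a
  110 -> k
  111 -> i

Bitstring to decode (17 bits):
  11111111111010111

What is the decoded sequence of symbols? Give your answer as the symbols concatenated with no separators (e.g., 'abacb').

Bit 0: prefix='1' (no match yet)
Bit 1: prefix='11' (no match yet)
Bit 2: prefix='111' -> emit 'i', reset
Bit 3: prefix='1' (no match yet)
Bit 4: prefix='11' (no match yet)
Bit 5: prefix='111' -> emit 'i', reset
Bit 6: prefix='1' (no match yet)
Bit 7: prefix='11' (no match yet)
Bit 8: prefix='111' -> emit 'i', reset
Bit 9: prefix='1' (no match yet)
Bit 10: prefix='11' (no match yet)
Bit 11: prefix='110' -> emit 'k', reset
Bit 12: prefix='1' (no match yet)
Bit 13: prefix='10' -> emit 'a', reset
Bit 14: prefix='1' (no match yet)
Bit 15: prefix='11' (no match yet)
Bit 16: prefix='111' -> emit 'i', reset

Answer: iiikai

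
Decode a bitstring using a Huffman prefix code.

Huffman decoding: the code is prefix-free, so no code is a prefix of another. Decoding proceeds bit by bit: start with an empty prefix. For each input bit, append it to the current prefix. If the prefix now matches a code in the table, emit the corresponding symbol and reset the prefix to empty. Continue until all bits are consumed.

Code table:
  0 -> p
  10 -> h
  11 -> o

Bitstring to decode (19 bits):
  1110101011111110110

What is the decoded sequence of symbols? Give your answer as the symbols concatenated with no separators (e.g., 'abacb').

Answer: ohhhooohop

Derivation:
Bit 0: prefix='1' (no match yet)
Bit 1: prefix='11' -> emit 'o', reset
Bit 2: prefix='1' (no match yet)
Bit 3: prefix='10' -> emit 'h', reset
Bit 4: prefix='1' (no match yet)
Bit 5: prefix='10' -> emit 'h', reset
Bit 6: prefix='1' (no match yet)
Bit 7: prefix='10' -> emit 'h', reset
Bit 8: prefix='1' (no match yet)
Bit 9: prefix='11' -> emit 'o', reset
Bit 10: prefix='1' (no match yet)
Bit 11: prefix='11' -> emit 'o', reset
Bit 12: prefix='1' (no match yet)
Bit 13: prefix='11' -> emit 'o', reset
Bit 14: prefix='1' (no match yet)
Bit 15: prefix='10' -> emit 'h', reset
Bit 16: prefix='1' (no match yet)
Bit 17: prefix='11' -> emit 'o', reset
Bit 18: prefix='0' -> emit 'p', reset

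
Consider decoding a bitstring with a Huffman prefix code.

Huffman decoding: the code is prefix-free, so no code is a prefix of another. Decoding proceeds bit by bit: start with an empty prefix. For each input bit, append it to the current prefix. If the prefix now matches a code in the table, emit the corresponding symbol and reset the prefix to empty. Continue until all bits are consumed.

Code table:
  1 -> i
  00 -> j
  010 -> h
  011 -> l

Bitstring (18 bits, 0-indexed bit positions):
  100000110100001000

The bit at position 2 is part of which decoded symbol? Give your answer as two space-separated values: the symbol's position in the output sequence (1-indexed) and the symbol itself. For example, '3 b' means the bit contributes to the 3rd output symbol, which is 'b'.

Answer: 2 j

Derivation:
Bit 0: prefix='1' -> emit 'i', reset
Bit 1: prefix='0' (no match yet)
Bit 2: prefix='00' -> emit 'j', reset
Bit 3: prefix='0' (no match yet)
Bit 4: prefix='00' -> emit 'j', reset
Bit 5: prefix='0' (no match yet)
Bit 6: prefix='01' (no match yet)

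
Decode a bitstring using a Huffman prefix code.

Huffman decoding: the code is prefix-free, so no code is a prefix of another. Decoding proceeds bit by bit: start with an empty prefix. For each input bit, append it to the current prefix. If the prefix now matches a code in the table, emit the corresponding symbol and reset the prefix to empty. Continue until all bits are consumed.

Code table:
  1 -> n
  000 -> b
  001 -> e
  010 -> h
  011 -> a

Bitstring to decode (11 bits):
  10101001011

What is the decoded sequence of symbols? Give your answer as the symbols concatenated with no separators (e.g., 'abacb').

Bit 0: prefix='1' -> emit 'n', reset
Bit 1: prefix='0' (no match yet)
Bit 2: prefix='01' (no match yet)
Bit 3: prefix='010' -> emit 'h', reset
Bit 4: prefix='1' -> emit 'n', reset
Bit 5: prefix='0' (no match yet)
Bit 6: prefix='00' (no match yet)
Bit 7: prefix='001' -> emit 'e', reset
Bit 8: prefix='0' (no match yet)
Bit 9: prefix='01' (no match yet)
Bit 10: prefix='011' -> emit 'a', reset

Answer: nhnea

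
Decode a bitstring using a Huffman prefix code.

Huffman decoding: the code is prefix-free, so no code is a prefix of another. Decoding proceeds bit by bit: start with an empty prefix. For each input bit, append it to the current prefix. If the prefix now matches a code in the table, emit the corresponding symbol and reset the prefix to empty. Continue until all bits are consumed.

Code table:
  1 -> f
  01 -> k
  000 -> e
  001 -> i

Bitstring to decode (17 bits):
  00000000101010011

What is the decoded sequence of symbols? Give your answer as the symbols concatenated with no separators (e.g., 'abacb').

Bit 0: prefix='0' (no match yet)
Bit 1: prefix='00' (no match yet)
Bit 2: prefix='000' -> emit 'e', reset
Bit 3: prefix='0' (no match yet)
Bit 4: prefix='00' (no match yet)
Bit 5: prefix='000' -> emit 'e', reset
Bit 6: prefix='0' (no match yet)
Bit 7: prefix='00' (no match yet)
Bit 8: prefix='001' -> emit 'i', reset
Bit 9: prefix='0' (no match yet)
Bit 10: prefix='01' -> emit 'k', reset
Bit 11: prefix='0' (no match yet)
Bit 12: prefix='01' -> emit 'k', reset
Bit 13: prefix='0' (no match yet)
Bit 14: prefix='00' (no match yet)
Bit 15: prefix='001' -> emit 'i', reset
Bit 16: prefix='1' -> emit 'f', reset

Answer: eeikkif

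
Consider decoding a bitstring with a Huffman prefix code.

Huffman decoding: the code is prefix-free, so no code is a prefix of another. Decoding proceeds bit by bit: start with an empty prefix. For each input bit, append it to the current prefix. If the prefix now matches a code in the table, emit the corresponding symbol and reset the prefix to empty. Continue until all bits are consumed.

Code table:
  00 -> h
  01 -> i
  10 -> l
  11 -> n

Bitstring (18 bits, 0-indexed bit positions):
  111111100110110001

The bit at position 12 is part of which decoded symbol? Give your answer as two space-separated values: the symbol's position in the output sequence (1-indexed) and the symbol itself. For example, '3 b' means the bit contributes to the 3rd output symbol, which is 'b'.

Bit 0: prefix='1' (no match yet)
Bit 1: prefix='11' -> emit 'n', reset
Bit 2: prefix='1' (no match yet)
Bit 3: prefix='11' -> emit 'n', reset
Bit 4: prefix='1' (no match yet)
Bit 5: prefix='11' -> emit 'n', reset
Bit 6: prefix='1' (no match yet)
Bit 7: prefix='10' -> emit 'l', reset
Bit 8: prefix='0' (no match yet)
Bit 9: prefix='01' -> emit 'i', reset
Bit 10: prefix='1' (no match yet)
Bit 11: prefix='10' -> emit 'l', reset
Bit 12: prefix='1' (no match yet)
Bit 13: prefix='11' -> emit 'n', reset
Bit 14: prefix='0' (no match yet)
Bit 15: prefix='00' -> emit 'h', reset
Bit 16: prefix='0' (no match yet)

Answer: 7 n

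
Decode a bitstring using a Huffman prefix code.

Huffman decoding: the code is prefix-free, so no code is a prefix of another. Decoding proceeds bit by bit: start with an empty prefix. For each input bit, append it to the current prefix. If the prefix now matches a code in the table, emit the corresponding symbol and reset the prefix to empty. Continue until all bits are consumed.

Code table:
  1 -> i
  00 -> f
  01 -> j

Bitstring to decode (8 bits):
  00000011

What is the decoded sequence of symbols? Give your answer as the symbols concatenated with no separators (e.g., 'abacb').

Bit 0: prefix='0' (no match yet)
Bit 1: prefix='00' -> emit 'f', reset
Bit 2: prefix='0' (no match yet)
Bit 3: prefix='00' -> emit 'f', reset
Bit 4: prefix='0' (no match yet)
Bit 5: prefix='00' -> emit 'f', reset
Bit 6: prefix='1' -> emit 'i', reset
Bit 7: prefix='1' -> emit 'i', reset

Answer: fffii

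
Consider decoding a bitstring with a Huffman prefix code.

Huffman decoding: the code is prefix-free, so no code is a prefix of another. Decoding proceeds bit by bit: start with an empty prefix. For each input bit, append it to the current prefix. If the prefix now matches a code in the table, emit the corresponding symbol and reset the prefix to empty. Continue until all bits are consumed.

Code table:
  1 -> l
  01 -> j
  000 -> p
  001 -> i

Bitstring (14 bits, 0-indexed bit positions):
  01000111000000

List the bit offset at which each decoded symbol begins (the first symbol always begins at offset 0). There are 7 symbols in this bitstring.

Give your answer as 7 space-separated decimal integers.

Answer: 0 2 5 6 7 8 11

Derivation:
Bit 0: prefix='0' (no match yet)
Bit 1: prefix='01' -> emit 'j', reset
Bit 2: prefix='0' (no match yet)
Bit 3: prefix='00' (no match yet)
Bit 4: prefix='000' -> emit 'p', reset
Bit 5: prefix='1' -> emit 'l', reset
Bit 6: prefix='1' -> emit 'l', reset
Bit 7: prefix='1' -> emit 'l', reset
Bit 8: prefix='0' (no match yet)
Bit 9: prefix='00' (no match yet)
Bit 10: prefix='000' -> emit 'p', reset
Bit 11: prefix='0' (no match yet)
Bit 12: prefix='00' (no match yet)
Bit 13: prefix='000' -> emit 'p', reset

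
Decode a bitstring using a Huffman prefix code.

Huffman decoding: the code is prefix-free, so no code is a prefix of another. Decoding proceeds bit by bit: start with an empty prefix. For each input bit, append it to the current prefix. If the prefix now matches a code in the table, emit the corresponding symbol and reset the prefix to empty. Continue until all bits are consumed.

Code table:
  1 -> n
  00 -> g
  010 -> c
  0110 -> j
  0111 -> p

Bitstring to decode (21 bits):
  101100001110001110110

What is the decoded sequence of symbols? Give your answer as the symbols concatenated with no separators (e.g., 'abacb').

Answer: njgpgpj

Derivation:
Bit 0: prefix='1' -> emit 'n', reset
Bit 1: prefix='0' (no match yet)
Bit 2: prefix='01' (no match yet)
Bit 3: prefix='011' (no match yet)
Bit 4: prefix='0110' -> emit 'j', reset
Bit 5: prefix='0' (no match yet)
Bit 6: prefix='00' -> emit 'g', reset
Bit 7: prefix='0' (no match yet)
Bit 8: prefix='01' (no match yet)
Bit 9: prefix='011' (no match yet)
Bit 10: prefix='0111' -> emit 'p', reset
Bit 11: prefix='0' (no match yet)
Bit 12: prefix='00' -> emit 'g', reset
Bit 13: prefix='0' (no match yet)
Bit 14: prefix='01' (no match yet)
Bit 15: prefix='011' (no match yet)
Bit 16: prefix='0111' -> emit 'p', reset
Bit 17: prefix='0' (no match yet)
Bit 18: prefix='01' (no match yet)
Bit 19: prefix='011' (no match yet)
Bit 20: prefix='0110' -> emit 'j', reset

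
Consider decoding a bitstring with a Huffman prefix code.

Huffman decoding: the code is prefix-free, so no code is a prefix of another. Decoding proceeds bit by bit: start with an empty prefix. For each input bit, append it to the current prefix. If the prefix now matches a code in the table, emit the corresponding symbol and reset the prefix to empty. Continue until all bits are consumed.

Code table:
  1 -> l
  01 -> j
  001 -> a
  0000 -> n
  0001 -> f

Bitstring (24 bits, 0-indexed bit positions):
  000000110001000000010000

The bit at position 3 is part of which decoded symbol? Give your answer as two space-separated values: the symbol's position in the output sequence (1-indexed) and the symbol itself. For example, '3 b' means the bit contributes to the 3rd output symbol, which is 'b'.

Answer: 1 n

Derivation:
Bit 0: prefix='0' (no match yet)
Bit 1: prefix='00' (no match yet)
Bit 2: prefix='000' (no match yet)
Bit 3: prefix='0000' -> emit 'n', reset
Bit 4: prefix='0' (no match yet)
Bit 5: prefix='00' (no match yet)
Bit 6: prefix='001' -> emit 'a', reset
Bit 7: prefix='1' -> emit 'l', reset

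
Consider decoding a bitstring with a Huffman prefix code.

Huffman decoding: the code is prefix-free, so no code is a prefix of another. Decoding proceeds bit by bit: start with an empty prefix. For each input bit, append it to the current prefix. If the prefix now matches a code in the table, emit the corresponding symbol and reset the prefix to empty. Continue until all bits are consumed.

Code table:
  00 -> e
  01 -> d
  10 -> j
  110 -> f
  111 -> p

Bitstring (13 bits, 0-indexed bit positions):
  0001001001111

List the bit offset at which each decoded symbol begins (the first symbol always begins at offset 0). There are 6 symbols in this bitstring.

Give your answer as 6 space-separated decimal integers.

Answer: 0 2 4 6 8 10

Derivation:
Bit 0: prefix='0' (no match yet)
Bit 1: prefix='00' -> emit 'e', reset
Bit 2: prefix='0' (no match yet)
Bit 3: prefix='01' -> emit 'd', reset
Bit 4: prefix='0' (no match yet)
Bit 5: prefix='00' -> emit 'e', reset
Bit 6: prefix='1' (no match yet)
Bit 7: prefix='10' -> emit 'j', reset
Bit 8: prefix='0' (no match yet)
Bit 9: prefix='01' -> emit 'd', reset
Bit 10: prefix='1' (no match yet)
Bit 11: prefix='11' (no match yet)
Bit 12: prefix='111' -> emit 'p', reset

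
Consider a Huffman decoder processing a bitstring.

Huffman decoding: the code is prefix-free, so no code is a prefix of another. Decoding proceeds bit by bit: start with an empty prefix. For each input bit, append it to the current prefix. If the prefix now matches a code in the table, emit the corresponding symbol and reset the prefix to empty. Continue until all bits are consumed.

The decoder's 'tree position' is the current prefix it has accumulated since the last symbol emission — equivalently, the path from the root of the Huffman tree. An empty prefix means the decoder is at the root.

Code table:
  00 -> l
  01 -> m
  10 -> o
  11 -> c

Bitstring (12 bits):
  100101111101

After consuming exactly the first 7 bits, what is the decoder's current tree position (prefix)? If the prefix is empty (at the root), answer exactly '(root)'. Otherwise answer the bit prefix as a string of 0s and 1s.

Answer: 1

Derivation:
Bit 0: prefix='1' (no match yet)
Bit 1: prefix='10' -> emit 'o', reset
Bit 2: prefix='0' (no match yet)
Bit 3: prefix='01' -> emit 'm', reset
Bit 4: prefix='0' (no match yet)
Bit 5: prefix='01' -> emit 'm', reset
Bit 6: prefix='1' (no match yet)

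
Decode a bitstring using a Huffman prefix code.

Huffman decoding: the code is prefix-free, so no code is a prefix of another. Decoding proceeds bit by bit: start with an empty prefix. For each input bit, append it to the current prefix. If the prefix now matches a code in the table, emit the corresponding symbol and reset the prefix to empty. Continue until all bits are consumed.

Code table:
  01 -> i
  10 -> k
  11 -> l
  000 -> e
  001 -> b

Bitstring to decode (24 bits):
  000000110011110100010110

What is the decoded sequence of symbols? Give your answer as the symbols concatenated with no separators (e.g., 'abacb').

Answer: eelblkkbik

Derivation:
Bit 0: prefix='0' (no match yet)
Bit 1: prefix='00' (no match yet)
Bit 2: prefix='000' -> emit 'e', reset
Bit 3: prefix='0' (no match yet)
Bit 4: prefix='00' (no match yet)
Bit 5: prefix='000' -> emit 'e', reset
Bit 6: prefix='1' (no match yet)
Bit 7: prefix='11' -> emit 'l', reset
Bit 8: prefix='0' (no match yet)
Bit 9: prefix='00' (no match yet)
Bit 10: prefix='001' -> emit 'b', reset
Bit 11: prefix='1' (no match yet)
Bit 12: prefix='11' -> emit 'l', reset
Bit 13: prefix='1' (no match yet)
Bit 14: prefix='10' -> emit 'k', reset
Bit 15: prefix='1' (no match yet)
Bit 16: prefix='10' -> emit 'k', reset
Bit 17: prefix='0' (no match yet)
Bit 18: prefix='00' (no match yet)
Bit 19: prefix='001' -> emit 'b', reset
Bit 20: prefix='0' (no match yet)
Bit 21: prefix='01' -> emit 'i', reset
Bit 22: prefix='1' (no match yet)
Bit 23: prefix='10' -> emit 'k', reset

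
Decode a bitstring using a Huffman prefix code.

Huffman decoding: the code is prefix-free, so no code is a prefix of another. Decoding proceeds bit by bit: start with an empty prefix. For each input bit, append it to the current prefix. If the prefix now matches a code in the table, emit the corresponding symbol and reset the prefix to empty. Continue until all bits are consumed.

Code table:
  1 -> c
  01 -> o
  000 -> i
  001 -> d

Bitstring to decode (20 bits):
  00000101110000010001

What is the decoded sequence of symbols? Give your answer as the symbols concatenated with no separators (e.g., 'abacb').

Bit 0: prefix='0' (no match yet)
Bit 1: prefix='00' (no match yet)
Bit 2: prefix='000' -> emit 'i', reset
Bit 3: prefix='0' (no match yet)
Bit 4: prefix='00' (no match yet)
Bit 5: prefix='001' -> emit 'd', reset
Bit 6: prefix='0' (no match yet)
Bit 7: prefix='01' -> emit 'o', reset
Bit 8: prefix='1' -> emit 'c', reset
Bit 9: prefix='1' -> emit 'c', reset
Bit 10: prefix='0' (no match yet)
Bit 11: prefix='00' (no match yet)
Bit 12: prefix='000' -> emit 'i', reset
Bit 13: prefix='0' (no match yet)
Bit 14: prefix='00' (no match yet)
Bit 15: prefix='001' -> emit 'd', reset
Bit 16: prefix='0' (no match yet)
Bit 17: prefix='00' (no match yet)
Bit 18: prefix='000' -> emit 'i', reset
Bit 19: prefix='1' -> emit 'c', reset

Answer: idoccidic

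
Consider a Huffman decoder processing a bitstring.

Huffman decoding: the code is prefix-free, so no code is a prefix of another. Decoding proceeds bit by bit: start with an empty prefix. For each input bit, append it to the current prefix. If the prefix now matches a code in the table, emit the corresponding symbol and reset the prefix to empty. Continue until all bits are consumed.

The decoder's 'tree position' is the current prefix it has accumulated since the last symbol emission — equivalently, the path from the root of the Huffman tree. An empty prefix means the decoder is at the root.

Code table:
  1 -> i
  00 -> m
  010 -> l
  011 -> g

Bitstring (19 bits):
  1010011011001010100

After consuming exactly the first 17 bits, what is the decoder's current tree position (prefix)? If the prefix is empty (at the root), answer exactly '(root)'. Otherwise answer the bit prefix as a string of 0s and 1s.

Bit 0: prefix='1' -> emit 'i', reset
Bit 1: prefix='0' (no match yet)
Bit 2: prefix='01' (no match yet)
Bit 3: prefix='010' -> emit 'l', reset
Bit 4: prefix='0' (no match yet)
Bit 5: prefix='01' (no match yet)
Bit 6: prefix='011' -> emit 'g', reset
Bit 7: prefix='0' (no match yet)
Bit 8: prefix='01' (no match yet)
Bit 9: prefix='011' -> emit 'g', reset
Bit 10: prefix='0' (no match yet)
Bit 11: prefix='00' -> emit 'm', reset
Bit 12: prefix='1' -> emit 'i', reset
Bit 13: prefix='0' (no match yet)
Bit 14: prefix='01' (no match yet)
Bit 15: prefix='010' -> emit 'l', reset
Bit 16: prefix='1' -> emit 'i', reset

Answer: (root)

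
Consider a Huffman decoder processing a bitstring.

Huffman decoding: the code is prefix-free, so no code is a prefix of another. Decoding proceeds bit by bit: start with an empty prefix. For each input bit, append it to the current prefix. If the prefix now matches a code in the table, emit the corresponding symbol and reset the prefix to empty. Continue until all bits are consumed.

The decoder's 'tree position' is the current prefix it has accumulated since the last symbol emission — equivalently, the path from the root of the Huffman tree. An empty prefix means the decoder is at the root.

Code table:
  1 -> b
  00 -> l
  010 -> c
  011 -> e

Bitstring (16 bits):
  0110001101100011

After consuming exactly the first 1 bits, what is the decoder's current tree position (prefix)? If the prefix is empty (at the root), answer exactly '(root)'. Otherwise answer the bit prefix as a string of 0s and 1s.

Answer: 0

Derivation:
Bit 0: prefix='0' (no match yet)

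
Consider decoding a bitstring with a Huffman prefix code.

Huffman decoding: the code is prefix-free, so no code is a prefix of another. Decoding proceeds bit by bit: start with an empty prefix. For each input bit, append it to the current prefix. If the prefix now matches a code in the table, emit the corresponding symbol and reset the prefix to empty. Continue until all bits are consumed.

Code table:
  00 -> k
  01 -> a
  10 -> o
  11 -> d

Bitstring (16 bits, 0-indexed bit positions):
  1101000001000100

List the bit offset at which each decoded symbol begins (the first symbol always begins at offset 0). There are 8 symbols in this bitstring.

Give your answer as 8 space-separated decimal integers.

Bit 0: prefix='1' (no match yet)
Bit 1: prefix='11' -> emit 'd', reset
Bit 2: prefix='0' (no match yet)
Bit 3: prefix='01' -> emit 'a', reset
Bit 4: prefix='0' (no match yet)
Bit 5: prefix='00' -> emit 'k', reset
Bit 6: prefix='0' (no match yet)
Bit 7: prefix='00' -> emit 'k', reset
Bit 8: prefix='0' (no match yet)
Bit 9: prefix='01' -> emit 'a', reset
Bit 10: prefix='0' (no match yet)
Bit 11: prefix='00' -> emit 'k', reset
Bit 12: prefix='0' (no match yet)
Bit 13: prefix='01' -> emit 'a', reset
Bit 14: prefix='0' (no match yet)
Bit 15: prefix='00' -> emit 'k', reset

Answer: 0 2 4 6 8 10 12 14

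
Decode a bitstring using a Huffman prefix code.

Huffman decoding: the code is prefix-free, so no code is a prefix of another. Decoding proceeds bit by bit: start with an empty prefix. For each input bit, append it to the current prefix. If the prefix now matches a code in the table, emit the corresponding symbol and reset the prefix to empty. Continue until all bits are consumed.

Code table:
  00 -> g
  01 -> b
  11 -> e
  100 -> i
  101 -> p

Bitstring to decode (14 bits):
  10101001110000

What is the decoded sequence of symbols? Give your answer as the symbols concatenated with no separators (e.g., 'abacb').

Answer: pbgeig

Derivation:
Bit 0: prefix='1' (no match yet)
Bit 1: prefix='10' (no match yet)
Bit 2: prefix='101' -> emit 'p', reset
Bit 3: prefix='0' (no match yet)
Bit 4: prefix='01' -> emit 'b', reset
Bit 5: prefix='0' (no match yet)
Bit 6: prefix='00' -> emit 'g', reset
Bit 7: prefix='1' (no match yet)
Bit 8: prefix='11' -> emit 'e', reset
Bit 9: prefix='1' (no match yet)
Bit 10: prefix='10' (no match yet)
Bit 11: prefix='100' -> emit 'i', reset
Bit 12: prefix='0' (no match yet)
Bit 13: prefix='00' -> emit 'g', reset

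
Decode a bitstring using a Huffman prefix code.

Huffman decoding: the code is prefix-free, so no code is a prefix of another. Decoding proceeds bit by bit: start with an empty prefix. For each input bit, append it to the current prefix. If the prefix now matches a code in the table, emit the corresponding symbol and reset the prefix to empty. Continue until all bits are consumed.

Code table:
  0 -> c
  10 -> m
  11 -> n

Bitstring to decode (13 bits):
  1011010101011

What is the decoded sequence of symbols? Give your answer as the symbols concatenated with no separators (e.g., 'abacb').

Answer: mncmmmn

Derivation:
Bit 0: prefix='1' (no match yet)
Bit 1: prefix='10' -> emit 'm', reset
Bit 2: prefix='1' (no match yet)
Bit 3: prefix='11' -> emit 'n', reset
Bit 4: prefix='0' -> emit 'c', reset
Bit 5: prefix='1' (no match yet)
Bit 6: prefix='10' -> emit 'm', reset
Bit 7: prefix='1' (no match yet)
Bit 8: prefix='10' -> emit 'm', reset
Bit 9: prefix='1' (no match yet)
Bit 10: prefix='10' -> emit 'm', reset
Bit 11: prefix='1' (no match yet)
Bit 12: prefix='11' -> emit 'n', reset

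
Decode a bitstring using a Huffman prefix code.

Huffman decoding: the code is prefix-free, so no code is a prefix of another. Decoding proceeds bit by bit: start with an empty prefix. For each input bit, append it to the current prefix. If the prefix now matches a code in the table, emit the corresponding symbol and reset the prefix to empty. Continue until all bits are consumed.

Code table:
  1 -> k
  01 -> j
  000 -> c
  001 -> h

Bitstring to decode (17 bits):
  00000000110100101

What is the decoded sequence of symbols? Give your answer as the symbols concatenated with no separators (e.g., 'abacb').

Answer: cchkjhj

Derivation:
Bit 0: prefix='0' (no match yet)
Bit 1: prefix='00' (no match yet)
Bit 2: prefix='000' -> emit 'c', reset
Bit 3: prefix='0' (no match yet)
Bit 4: prefix='00' (no match yet)
Bit 5: prefix='000' -> emit 'c', reset
Bit 6: prefix='0' (no match yet)
Bit 7: prefix='00' (no match yet)
Bit 8: prefix='001' -> emit 'h', reset
Bit 9: prefix='1' -> emit 'k', reset
Bit 10: prefix='0' (no match yet)
Bit 11: prefix='01' -> emit 'j', reset
Bit 12: prefix='0' (no match yet)
Bit 13: prefix='00' (no match yet)
Bit 14: prefix='001' -> emit 'h', reset
Bit 15: prefix='0' (no match yet)
Bit 16: prefix='01' -> emit 'j', reset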